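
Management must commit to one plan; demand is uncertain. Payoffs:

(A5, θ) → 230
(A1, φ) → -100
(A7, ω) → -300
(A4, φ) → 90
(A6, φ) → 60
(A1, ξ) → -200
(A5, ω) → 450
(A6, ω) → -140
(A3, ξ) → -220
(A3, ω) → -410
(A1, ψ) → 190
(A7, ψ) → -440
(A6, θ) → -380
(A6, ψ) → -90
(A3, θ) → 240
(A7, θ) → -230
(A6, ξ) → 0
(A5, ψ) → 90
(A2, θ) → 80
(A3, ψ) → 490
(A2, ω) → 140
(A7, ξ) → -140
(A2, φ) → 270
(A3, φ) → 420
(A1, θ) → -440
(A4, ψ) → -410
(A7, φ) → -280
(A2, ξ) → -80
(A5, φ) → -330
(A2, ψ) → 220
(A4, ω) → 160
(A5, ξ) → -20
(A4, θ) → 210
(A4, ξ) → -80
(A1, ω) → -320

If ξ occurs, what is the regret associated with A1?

200

Best payoff under ξ is 0.
Regret = 0 − (-200) = 200.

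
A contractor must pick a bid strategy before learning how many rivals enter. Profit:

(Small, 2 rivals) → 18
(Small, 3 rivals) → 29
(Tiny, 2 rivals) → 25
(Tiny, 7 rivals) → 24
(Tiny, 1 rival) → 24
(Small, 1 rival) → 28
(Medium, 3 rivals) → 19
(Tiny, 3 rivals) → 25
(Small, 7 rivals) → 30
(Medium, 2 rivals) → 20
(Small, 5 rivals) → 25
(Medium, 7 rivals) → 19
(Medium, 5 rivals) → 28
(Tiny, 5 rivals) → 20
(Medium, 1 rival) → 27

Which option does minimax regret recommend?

Column bests: 1 rival=28, 2 rivals=25, 3 rivals=29, 5 rivals=28, 7 rivals=30.
Tiny regrets: 4, 0, 4, 8, 6 → max 8
Small regrets: 0, 7, 0, 3, 0 → max 7
Medium regrets: 1, 5, 10, 0, 11 → max 11
Smallest max regret = 7 → Small.

Small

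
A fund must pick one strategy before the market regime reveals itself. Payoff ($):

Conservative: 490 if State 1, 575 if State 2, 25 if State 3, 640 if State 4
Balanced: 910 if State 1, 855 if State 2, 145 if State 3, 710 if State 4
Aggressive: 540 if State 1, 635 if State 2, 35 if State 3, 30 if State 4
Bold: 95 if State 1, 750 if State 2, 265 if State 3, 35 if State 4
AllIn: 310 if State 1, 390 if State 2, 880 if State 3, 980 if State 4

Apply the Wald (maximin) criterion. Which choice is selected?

Row minima: Conservative=25, Balanced=145, Aggressive=30, Bold=35, AllIn=310
Best worst-case = 310 → AllIn.

AllIn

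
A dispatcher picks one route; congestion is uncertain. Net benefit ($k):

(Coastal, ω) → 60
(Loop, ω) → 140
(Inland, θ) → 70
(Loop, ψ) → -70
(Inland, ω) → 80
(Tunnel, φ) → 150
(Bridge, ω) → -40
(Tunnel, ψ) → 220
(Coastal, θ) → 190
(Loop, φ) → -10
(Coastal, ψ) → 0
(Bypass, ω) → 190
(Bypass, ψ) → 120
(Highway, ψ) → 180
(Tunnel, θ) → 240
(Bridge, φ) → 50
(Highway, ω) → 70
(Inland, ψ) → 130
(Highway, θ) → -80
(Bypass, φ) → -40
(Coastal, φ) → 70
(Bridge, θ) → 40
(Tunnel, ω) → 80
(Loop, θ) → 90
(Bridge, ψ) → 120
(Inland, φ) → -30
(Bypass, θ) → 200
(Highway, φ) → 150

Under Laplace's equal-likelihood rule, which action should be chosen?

Tunnel

Row averages: Bypass=117.5, Loop=37.5, Inland=62.5, Tunnel=172.5, Bridge=42.5, Highway=80, Coastal=80
Highest average = 172.5 → Tunnel.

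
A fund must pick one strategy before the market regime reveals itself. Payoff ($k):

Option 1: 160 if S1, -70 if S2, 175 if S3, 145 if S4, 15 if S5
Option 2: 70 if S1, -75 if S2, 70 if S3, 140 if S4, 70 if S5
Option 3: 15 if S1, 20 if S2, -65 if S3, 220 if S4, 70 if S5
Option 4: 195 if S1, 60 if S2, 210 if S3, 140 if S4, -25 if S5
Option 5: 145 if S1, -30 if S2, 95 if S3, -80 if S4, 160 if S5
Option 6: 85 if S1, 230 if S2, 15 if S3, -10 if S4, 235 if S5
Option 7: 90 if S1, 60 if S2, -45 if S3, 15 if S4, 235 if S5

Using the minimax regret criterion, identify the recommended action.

Option 6

Column bests: S1=195, S2=230, S3=210, S4=220, S5=235.
Option 1 regrets: 35, 300, 35, 75, 220 → max 300
Option 2 regrets: 125, 305, 140, 80, 165 → max 305
Option 3 regrets: 180, 210, 275, 0, 165 → max 275
Option 4 regrets: 0, 170, 0, 80, 260 → max 260
Option 5 regrets: 50, 260, 115, 300, 75 → max 300
Option 6 regrets: 110, 0, 195, 230, 0 → max 230
Option 7 regrets: 105, 170, 255, 205, 0 → max 255
Smallest max regret = 230 → Option 6.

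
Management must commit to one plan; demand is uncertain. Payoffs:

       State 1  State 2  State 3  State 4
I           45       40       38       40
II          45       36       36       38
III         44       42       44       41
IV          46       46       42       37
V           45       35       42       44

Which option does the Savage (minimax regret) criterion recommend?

III

Column bests: State 1=46, State 2=46, State 3=44, State 4=44.
I regrets: 1, 6, 6, 4 → max 6
II regrets: 1, 10, 8, 6 → max 10
III regrets: 2, 4, 0, 3 → max 4
IV regrets: 0, 0, 2, 7 → max 7
V regrets: 1, 11, 2, 0 → max 11
Smallest max regret = 4 → III.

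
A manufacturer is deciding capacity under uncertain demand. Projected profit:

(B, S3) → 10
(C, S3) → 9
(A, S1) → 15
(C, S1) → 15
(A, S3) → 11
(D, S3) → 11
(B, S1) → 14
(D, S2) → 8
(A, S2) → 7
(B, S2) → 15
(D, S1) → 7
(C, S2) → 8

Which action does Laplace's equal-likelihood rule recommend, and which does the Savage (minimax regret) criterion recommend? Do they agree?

Row averages: A=11, B=13, C=32/3, D=26/3
Highest average = 13 → B.
Column bests: S1=15, S2=15, S3=11.
A regrets: 0, 8, 0 → max 8
B regrets: 1, 0, 1 → max 1
C regrets: 0, 7, 2 → max 7
D regrets: 8, 7, 0 → max 8
Smallest max regret = 1 → B.

laplace → B; minimax regret → B (agree)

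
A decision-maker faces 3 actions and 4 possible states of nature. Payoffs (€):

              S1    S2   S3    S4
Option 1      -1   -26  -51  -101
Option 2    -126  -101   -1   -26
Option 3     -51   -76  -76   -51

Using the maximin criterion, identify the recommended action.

Row minima: Option 1=-101, Option 2=-126, Option 3=-76
Best worst-case = -76 → Option 3.

Option 3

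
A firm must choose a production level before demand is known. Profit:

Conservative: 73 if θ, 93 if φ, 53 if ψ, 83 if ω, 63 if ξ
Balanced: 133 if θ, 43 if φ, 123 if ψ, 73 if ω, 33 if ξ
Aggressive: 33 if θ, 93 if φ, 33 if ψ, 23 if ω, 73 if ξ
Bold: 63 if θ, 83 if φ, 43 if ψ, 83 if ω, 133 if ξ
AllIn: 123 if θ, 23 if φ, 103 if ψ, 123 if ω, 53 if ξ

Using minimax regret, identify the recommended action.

Column bests: θ=133, φ=93, ψ=123, ω=123, ξ=133.
Conservative regrets: 60, 0, 70, 40, 70 → max 70
Balanced regrets: 0, 50, 0, 50, 100 → max 100
Aggressive regrets: 100, 0, 90, 100, 60 → max 100
Bold regrets: 70, 10, 80, 40, 0 → max 80
AllIn regrets: 10, 70, 20, 0, 80 → max 80
Smallest max regret = 70 → Conservative.

Conservative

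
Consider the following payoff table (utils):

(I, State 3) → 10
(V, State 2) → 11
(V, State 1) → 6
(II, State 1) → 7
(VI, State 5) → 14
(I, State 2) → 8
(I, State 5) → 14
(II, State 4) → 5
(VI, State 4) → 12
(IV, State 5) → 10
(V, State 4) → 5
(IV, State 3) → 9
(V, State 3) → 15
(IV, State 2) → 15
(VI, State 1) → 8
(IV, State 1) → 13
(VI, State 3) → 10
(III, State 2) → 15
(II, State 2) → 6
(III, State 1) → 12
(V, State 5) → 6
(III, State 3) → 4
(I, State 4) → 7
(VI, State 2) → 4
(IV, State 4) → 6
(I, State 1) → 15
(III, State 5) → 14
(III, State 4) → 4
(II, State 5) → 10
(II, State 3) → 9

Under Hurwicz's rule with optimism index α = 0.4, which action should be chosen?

I: 0.4·15 + 0.6·7 = 10.2
II: 0.4·10 + 0.6·5 = 7
III: 0.4·15 + 0.6·4 = 8.4
IV: 0.4·15 + 0.6·6 = 9.6
V: 0.4·15 + 0.6·5 = 9
VI: 0.4·14 + 0.6·4 = 8
Highest Hurwicz score = 10.2 → I.

I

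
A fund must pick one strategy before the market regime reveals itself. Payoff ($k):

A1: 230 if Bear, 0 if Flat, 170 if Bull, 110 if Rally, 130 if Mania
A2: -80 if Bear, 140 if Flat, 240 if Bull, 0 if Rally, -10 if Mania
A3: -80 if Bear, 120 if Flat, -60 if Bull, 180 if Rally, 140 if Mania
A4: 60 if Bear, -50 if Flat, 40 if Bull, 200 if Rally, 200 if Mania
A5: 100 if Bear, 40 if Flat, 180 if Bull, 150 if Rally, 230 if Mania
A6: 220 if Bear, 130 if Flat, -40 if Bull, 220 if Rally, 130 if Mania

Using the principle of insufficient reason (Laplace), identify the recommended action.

Row averages: A1=128, A2=58, A3=60, A4=90, A5=140, A6=132
Highest average = 140 → A5.

A5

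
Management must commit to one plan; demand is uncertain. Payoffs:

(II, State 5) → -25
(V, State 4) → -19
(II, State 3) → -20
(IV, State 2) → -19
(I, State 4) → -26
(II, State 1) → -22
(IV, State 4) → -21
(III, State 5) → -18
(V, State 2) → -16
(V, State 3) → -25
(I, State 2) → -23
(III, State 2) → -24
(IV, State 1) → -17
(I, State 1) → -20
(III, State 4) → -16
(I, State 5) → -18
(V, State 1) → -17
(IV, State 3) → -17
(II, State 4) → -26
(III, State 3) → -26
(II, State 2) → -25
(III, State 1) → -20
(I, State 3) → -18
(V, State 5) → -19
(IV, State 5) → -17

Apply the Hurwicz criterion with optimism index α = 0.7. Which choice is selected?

IV

I: 0.7·(-18) + 0.3·(-26) = -20.4
II: 0.7·(-20) + 0.3·(-26) = -21.8
III: 0.7·(-16) + 0.3·(-26) = -19
IV: 0.7·(-17) + 0.3·(-21) = -18.2
V: 0.7·(-16) + 0.3·(-25) = -18.7
Highest Hurwicz score = -18.2 → IV.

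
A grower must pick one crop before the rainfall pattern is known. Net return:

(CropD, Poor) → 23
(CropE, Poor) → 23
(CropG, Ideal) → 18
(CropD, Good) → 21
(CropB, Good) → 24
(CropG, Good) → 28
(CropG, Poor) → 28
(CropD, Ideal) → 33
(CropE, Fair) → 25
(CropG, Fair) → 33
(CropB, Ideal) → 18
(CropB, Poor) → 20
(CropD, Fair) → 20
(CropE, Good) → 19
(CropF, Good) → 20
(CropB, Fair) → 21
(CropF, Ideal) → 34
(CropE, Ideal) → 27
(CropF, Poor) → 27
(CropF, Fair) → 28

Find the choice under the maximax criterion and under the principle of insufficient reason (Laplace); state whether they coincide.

Row maxima: CropE=27, CropB=24, CropF=34, CropD=33, CropG=33
Best best-case = 34 → CropF.
Row averages: CropE=23.5, CropB=20.75, CropF=27.25, CropD=24.25, CropG=26.75
Highest average = 27.25 → CropF.

maximax → CropF; laplace → CropF (agree)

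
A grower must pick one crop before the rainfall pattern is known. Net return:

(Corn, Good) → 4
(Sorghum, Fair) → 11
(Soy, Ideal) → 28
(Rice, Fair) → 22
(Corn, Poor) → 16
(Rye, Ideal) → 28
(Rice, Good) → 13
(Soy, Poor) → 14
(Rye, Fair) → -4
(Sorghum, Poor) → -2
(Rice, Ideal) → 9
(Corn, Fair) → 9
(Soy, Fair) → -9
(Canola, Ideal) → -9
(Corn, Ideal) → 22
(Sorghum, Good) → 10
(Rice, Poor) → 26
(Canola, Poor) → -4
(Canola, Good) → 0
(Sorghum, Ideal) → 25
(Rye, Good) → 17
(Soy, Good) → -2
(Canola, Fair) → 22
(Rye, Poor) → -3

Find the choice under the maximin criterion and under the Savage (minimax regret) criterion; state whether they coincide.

Row minima: Sorghum=-2, Corn=4, Canola=-9, Rye=-4, Rice=9, Soy=-9
Best worst-case = 9 → Rice.
Column bests: Poor=26, Fair=22, Good=17, Ideal=28.
Sorghum regrets: 28, 11, 7, 3 → max 28
Corn regrets: 10, 13, 13, 6 → max 13
Canola regrets: 30, 0, 17, 37 → max 37
Rye regrets: 29, 26, 0, 0 → max 29
Rice regrets: 0, 0, 4, 19 → max 19
Soy regrets: 12, 31, 19, 0 → max 31
Smallest max regret = 13 → Corn.

maximin → Rice; minimax regret → Corn (disagree)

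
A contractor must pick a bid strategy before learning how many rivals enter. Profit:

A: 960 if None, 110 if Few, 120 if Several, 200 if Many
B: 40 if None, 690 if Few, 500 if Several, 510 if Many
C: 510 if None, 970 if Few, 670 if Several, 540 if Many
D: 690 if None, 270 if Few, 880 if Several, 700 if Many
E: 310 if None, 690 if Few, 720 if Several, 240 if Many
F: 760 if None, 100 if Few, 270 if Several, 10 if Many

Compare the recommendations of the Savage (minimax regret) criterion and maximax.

minimax regret → C; maximax → C (agree)

Column bests: None=960, Few=970, Several=880, Many=700.
A regrets: 0, 860, 760, 500 → max 860
B regrets: 920, 280, 380, 190 → max 920
C regrets: 450, 0, 210, 160 → max 450
D regrets: 270, 700, 0, 0 → max 700
E regrets: 650, 280, 160, 460 → max 650
F regrets: 200, 870, 610, 690 → max 870
Smallest max regret = 450 → C.
Row maxima: A=960, B=690, C=970, D=880, E=720, F=760
Best best-case = 970 → C.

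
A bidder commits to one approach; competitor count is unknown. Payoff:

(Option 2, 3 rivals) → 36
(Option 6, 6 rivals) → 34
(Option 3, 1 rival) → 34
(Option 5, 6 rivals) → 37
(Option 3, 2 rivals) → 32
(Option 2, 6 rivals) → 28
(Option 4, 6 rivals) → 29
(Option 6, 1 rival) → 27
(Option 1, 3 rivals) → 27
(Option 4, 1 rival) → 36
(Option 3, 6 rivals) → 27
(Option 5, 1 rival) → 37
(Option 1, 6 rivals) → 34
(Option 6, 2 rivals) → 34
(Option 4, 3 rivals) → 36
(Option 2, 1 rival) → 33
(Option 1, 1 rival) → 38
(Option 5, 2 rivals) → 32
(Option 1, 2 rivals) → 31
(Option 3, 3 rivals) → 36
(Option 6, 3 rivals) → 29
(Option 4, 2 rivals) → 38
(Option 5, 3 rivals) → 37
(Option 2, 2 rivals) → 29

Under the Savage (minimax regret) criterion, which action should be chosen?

Option 5

Column bests: 1 rival=38, 2 rivals=38, 3 rivals=37, 6 rivals=37.
Option 1 regrets: 0, 7, 10, 3 → max 10
Option 2 regrets: 5, 9, 1, 9 → max 9
Option 3 regrets: 4, 6, 1, 10 → max 10
Option 4 regrets: 2, 0, 1, 8 → max 8
Option 5 regrets: 1, 6, 0, 0 → max 6
Option 6 regrets: 11, 4, 8, 3 → max 11
Smallest max regret = 6 → Option 5.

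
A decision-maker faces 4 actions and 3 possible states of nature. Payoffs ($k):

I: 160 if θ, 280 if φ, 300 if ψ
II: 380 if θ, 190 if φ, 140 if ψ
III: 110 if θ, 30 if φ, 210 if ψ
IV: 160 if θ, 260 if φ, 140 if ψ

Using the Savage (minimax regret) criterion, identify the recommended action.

Column bests: θ=380, φ=280, ψ=300.
I regrets: 220, 0, 0 → max 220
II regrets: 0, 90, 160 → max 160
III regrets: 270, 250, 90 → max 270
IV regrets: 220, 20, 160 → max 220
Smallest max regret = 160 → II.

II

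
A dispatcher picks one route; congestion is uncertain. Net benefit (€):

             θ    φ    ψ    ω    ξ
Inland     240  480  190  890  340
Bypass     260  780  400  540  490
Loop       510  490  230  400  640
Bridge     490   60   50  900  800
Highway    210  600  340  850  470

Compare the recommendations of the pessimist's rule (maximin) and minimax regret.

Row minima: Inland=190, Bypass=260, Loop=230, Bridge=50, Highway=210
Best worst-case = 260 → Bypass.
Column bests: θ=510, φ=780, ψ=400, ω=900, ξ=800.
Inland regrets: 270, 300, 210, 10, 460 → max 460
Bypass regrets: 250, 0, 0, 360, 310 → max 360
Loop regrets: 0, 290, 170, 500, 160 → max 500
Bridge regrets: 20, 720, 350, 0, 0 → max 720
Highway regrets: 300, 180, 60, 50, 330 → max 330
Smallest max regret = 330 → Highway.

maximin → Bypass; minimax regret → Highway (disagree)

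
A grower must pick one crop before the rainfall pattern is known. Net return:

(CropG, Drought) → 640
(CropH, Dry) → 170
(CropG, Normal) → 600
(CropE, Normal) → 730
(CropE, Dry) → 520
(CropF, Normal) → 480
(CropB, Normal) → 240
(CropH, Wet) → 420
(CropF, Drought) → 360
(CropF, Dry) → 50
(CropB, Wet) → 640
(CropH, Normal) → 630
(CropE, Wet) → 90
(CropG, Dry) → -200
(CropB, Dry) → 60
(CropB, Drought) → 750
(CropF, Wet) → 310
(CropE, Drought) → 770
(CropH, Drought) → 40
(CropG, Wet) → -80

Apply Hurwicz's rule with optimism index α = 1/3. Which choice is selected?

CropE

CropB: 1/3·750 + 2/3·60 = 290
CropG: 1/3·640 + 2/3·(-200) = 80
CropH: 1/3·630 + 2/3·40 = 710/3
CropF: 1/3·480 + 2/3·50 = 580/3
CropE: 1/3·770 + 2/3·90 = 950/3
Highest Hurwicz score = 950/3 → CropE.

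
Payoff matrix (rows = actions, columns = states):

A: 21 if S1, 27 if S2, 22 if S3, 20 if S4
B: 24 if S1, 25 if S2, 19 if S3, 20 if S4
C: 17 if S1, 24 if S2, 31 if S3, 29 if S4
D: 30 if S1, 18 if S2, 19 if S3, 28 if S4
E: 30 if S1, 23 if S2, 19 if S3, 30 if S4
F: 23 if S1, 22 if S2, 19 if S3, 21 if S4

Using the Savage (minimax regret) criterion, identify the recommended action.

Column bests: S1=30, S2=27, S3=31, S4=30.
A regrets: 9, 0, 9, 10 → max 10
B regrets: 6, 2, 12, 10 → max 12
C regrets: 13, 3, 0, 1 → max 13
D regrets: 0, 9, 12, 2 → max 12
E regrets: 0, 4, 12, 0 → max 12
F regrets: 7, 5, 12, 9 → max 12
Smallest max regret = 10 → A.

A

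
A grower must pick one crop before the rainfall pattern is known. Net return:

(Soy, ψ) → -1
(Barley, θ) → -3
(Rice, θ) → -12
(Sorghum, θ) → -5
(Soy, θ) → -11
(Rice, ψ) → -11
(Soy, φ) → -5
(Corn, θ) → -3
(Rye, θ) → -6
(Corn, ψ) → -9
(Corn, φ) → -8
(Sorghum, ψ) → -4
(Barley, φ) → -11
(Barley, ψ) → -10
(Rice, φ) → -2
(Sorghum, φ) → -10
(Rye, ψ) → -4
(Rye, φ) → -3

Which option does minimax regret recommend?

Column bests: θ=-3, φ=-2, ψ=-1.
Rice regrets: 9, 0, 10 → max 10
Barley regrets: 0, 9, 9 → max 9
Rye regrets: 3, 1, 3 → max 3
Soy regrets: 8, 3, 0 → max 8
Corn regrets: 0, 6, 8 → max 8
Sorghum regrets: 2, 8, 3 → max 8
Smallest max regret = 3 → Rye.

Rye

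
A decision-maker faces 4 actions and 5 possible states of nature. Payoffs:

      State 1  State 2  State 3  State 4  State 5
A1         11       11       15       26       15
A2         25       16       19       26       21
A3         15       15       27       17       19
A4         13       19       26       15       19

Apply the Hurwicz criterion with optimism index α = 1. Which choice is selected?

A1: 1·26 + 0·11 = 26
A2: 1·26 + 0·16 = 26
A3: 1·27 + 0·15 = 27
A4: 1·26 + 0·13 = 26
Highest Hurwicz score = 27 → A3.

A3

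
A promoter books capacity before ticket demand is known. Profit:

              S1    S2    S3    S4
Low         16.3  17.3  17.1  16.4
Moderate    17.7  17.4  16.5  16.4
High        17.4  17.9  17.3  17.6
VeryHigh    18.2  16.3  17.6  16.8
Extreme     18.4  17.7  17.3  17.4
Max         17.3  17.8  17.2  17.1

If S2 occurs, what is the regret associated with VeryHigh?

Best payoff under S2 is 17.9.
Regret = 17.9 − 16.3 = 1.6.

1.6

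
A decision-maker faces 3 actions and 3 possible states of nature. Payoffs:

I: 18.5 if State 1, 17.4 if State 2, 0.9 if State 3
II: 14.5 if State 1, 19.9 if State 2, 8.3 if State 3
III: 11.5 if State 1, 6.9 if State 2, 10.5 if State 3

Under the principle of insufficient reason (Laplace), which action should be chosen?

II

Row averages: I=184/15, II=427/30, III=289/30
Highest average = 427/30 → II.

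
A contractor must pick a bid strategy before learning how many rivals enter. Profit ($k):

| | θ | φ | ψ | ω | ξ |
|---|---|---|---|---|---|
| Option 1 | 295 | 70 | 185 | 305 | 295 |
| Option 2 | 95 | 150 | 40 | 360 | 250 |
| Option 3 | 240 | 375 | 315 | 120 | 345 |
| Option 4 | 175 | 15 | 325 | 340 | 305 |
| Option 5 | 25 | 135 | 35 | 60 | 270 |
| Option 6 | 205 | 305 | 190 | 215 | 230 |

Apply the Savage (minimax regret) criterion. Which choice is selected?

Option 6

Column bests: θ=295, φ=375, ψ=325, ω=360, ξ=345.
Option 1 regrets: 0, 305, 140, 55, 50 → max 305
Option 2 regrets: 200, 225, 285, 0, 95 → max 285
Option 3 regrets: 55, 0, 10, 240, 0 → max 240
Option 4 regrets: 120, 360, 0, 20, 40 → max 360
Option 5 regrets: 270, 240, 290, 300, 75 → max 300
Option 6 regrets: 90, 70, 135, 145, 115 → max 145
Smallest max regret = 145 → Option 6.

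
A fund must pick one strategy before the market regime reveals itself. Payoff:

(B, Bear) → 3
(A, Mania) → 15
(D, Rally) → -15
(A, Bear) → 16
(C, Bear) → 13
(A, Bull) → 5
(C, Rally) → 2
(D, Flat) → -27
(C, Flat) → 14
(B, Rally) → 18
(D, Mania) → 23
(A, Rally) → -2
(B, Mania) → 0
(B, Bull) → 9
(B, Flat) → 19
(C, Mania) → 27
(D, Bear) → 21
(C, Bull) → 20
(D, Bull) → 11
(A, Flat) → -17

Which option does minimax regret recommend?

C

Column bests: Bear=21, Flat=19, Bull=20, Rally=18, Mania=27.
A regrets: 5, 36, 15, 20, 12 → max 36
B regrets: 18, 0, 11, 0, 27 → max 27
C regrets: 8, 5, 0, 16, 0 → max 16
D regrets: 0, 46, 9, 33, 4 → max 46
Smallest max regret = 16 → C.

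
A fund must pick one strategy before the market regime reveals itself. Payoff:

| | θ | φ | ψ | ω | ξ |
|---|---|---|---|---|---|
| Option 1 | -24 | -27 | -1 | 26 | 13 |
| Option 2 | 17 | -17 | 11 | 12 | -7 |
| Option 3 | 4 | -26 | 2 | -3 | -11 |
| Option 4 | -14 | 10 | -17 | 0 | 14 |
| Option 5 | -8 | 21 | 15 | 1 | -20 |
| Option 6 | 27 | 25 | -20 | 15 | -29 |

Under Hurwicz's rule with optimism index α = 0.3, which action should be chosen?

Option 1: 0.3·26 + 0.7·(-27) = -11.1
Option 2: 0.3·17 + 0.7·(-17) = -6.8
Option 3: 0.3·4 + 0.7·(-26) = -17
Option 4: 0.3·14 + 0.7·(-17) = -7.7
Option 5: 0.3·21 + 0.7·(-20) = -7.7
Option 6: 0.3·27 + 0.7·(-29) = -12.2
Highest Hurwicz score = -6.8 → Option 2.

Option 2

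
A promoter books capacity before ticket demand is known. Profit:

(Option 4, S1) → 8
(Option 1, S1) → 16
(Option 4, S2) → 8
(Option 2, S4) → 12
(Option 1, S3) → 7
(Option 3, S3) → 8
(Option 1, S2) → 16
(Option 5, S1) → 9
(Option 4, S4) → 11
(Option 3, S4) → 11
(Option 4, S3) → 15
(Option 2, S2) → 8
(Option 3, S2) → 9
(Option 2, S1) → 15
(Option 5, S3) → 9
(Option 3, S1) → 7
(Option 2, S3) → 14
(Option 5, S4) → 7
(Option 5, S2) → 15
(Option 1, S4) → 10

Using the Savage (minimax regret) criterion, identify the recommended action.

Column bests: S1=16, S2=16, S3=15, S4=12.
Option 1 regrets: 0, 0, 8, 2 → max 8
Option 2 regrets: 1, 8, 1, 0 → max 8
Option 3 regrets: 9, 7, 7, 1 → max 9
Option 4 regrets: 8, 8, 0, 1 → max 8
Option 5 regrets: 7, 1, 6, 5 → max 7
Smallest max regret = 7 → Option 5.

Option 5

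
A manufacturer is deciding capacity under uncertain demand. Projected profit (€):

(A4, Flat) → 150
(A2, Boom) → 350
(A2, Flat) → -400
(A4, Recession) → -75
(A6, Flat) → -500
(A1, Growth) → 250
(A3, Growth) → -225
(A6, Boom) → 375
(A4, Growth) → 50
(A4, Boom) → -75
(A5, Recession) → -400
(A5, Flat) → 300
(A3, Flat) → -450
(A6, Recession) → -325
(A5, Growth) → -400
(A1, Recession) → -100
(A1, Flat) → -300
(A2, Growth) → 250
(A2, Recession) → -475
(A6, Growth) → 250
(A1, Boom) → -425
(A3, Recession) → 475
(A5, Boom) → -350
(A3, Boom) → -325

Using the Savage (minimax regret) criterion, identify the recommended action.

Column bests: Recession=475, Flat=300, Growth=250, Boom=375.
A1 regrets: 575, 600, 0, 800 → max 800
A2 regrets: 950, 700, 0, 25 → max 950
A3 regrets: 0, 750, 475, 700 → max 750
A4 regrets: 550, 150, 200, 450 → max 550
A5 regrets: 875, 0, 650, 725 → max 875
A6 regrets: 800, 800, 0, 0 → max 800
Smallest max regret = 550 → A4.

A4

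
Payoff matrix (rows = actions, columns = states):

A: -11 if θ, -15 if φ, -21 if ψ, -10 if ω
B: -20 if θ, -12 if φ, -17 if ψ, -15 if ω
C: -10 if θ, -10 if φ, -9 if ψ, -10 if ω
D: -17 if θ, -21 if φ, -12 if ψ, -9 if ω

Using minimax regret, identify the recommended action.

Column bests: θ=-10, φ=-10, ψ=-9, ω=-9.
A regrets: 1, 5, 12, 1 → max 12
B regrets: 10, 2, 8, 6 → max 10
C regrets: 0, 0, 0, 1 → max 1
D regrets: 7, 11, 3, 0 → max 11
Smallest max regret = 1 → C.

C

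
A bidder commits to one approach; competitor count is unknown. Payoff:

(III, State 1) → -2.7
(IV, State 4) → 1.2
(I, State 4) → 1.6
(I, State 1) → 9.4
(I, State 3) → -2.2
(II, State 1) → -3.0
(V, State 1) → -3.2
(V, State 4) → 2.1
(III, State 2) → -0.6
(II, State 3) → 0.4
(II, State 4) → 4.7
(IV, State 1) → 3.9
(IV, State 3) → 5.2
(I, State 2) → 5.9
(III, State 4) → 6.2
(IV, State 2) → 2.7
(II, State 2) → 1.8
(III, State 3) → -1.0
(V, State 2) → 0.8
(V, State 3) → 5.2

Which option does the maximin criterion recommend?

Row minima: I=-2.2, II=-3.0, III=-2.7, IV=1.2, V=-3.2
Best worst-case = 1.2 → IV.

IV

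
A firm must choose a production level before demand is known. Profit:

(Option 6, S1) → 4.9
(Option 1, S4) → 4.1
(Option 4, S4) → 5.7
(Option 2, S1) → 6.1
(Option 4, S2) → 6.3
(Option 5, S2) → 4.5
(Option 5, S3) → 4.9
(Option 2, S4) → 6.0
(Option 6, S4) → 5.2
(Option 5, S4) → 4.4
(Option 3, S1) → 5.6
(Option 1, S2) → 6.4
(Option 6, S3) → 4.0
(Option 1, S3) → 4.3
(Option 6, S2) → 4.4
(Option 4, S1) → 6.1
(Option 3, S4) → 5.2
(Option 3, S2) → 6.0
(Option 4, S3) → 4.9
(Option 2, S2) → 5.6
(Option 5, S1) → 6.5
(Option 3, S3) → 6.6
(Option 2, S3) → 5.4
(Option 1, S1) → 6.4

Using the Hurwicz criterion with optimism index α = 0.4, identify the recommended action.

Option 1: 0.4·6.4 + 0.6·4.1 = 5.02
Option 2: 0.4·6.1 + 0.6·5.4 = 5.68
Option 3: 0.4·6.6 + 0.6·5.2 = 5.76
Option 4: 0.4·6.3 + 0.6·4.9 = 5.46
Option 5: 0.4·6.5 + 0.6·4.4 = 5.24
Option 6: 0.4·5.2 + 0.6·4.0 = 4.48
Highest Hurwicz score = 5.76 → Option 3.

Option 3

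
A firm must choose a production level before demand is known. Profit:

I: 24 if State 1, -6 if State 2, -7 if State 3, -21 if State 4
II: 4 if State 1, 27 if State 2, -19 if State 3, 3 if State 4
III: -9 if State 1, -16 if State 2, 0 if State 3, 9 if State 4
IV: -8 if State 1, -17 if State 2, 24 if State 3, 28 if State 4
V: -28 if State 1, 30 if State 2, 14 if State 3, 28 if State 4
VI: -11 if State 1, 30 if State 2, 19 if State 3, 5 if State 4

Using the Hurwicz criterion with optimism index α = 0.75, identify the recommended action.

I: 0.75·24 + 0.25·(-21) = 12.75
II: 0.75·27 + 0.25·(-19) = 15.5
III: 0.75·9 + 0.25·(-16) = 2.75
IV: 0.75·28 + 0.25·(-17) = 16.75
V: 0.75·30 + 0.25·(-28) = 15.5
VI: 0.75·30 + 0.25·(-11) = 19.75
Highest Hurwicz score = 19.75 → VI.

VI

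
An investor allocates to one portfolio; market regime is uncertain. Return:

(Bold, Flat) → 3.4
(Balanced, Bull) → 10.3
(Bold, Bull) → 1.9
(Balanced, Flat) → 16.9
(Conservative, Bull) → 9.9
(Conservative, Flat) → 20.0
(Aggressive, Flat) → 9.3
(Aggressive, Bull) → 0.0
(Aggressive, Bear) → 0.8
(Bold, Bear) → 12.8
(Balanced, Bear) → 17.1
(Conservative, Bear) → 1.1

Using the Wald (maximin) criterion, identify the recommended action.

Row minima: Conservative=1.1, Balanced=10.3, Aggressive=0.0, Bold=1.9
Best worst-case = 10.3 → Balanced.

Balanced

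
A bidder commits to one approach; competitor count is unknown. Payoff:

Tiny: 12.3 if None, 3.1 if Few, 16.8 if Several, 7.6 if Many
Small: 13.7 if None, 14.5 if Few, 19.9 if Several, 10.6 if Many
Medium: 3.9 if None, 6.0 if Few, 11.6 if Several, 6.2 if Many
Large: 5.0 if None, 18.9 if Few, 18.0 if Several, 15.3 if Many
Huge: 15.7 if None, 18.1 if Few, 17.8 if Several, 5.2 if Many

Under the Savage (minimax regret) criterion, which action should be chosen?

Small

Column bests: None=15.7, Few=18.9, Several=19.9, Many=15.3.
Tiny regrets: 3.4, 15.8, 3.1, 7.7 → max 15.8
Small regrets: 2.0, 4.4, 0.0, 4.7 → max 4.7
Medium regrets: 11.8, 12.9, 8.3, 9.1 → max 12.9
Large regrets: 10.7, 0.0, 1.9, 0.0 → max 10.7
Huge regrets: 0.0, 0.8, 2.1, 10.1 → max 10.1
Smallest max regret = 4.7 → Small.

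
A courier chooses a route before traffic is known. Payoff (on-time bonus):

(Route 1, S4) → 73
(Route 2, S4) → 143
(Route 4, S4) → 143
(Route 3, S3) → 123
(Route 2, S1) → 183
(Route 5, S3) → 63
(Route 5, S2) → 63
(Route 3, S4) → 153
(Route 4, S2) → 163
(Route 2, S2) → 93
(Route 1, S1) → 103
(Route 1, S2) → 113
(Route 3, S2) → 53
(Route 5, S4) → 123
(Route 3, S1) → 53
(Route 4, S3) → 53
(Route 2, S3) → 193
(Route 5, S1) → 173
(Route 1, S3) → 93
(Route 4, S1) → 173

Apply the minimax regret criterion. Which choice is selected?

Column bests: S1=183, S2=163, S3=193, S4=153.
Route 1 regrets: 80, 50, 100, 80 → max 100
Route 2 regrets: 0, 70, 0, 10 → max 70
Route 3 regrets: 130, 110, 70, 0 → max 130
Route 4 regrets: 10, 0, 140, 10 → max 140
Route 5 regrets: 10, 100, 130, 30 → max 130
Smallest max regret = 70 → Route 2.

Route 2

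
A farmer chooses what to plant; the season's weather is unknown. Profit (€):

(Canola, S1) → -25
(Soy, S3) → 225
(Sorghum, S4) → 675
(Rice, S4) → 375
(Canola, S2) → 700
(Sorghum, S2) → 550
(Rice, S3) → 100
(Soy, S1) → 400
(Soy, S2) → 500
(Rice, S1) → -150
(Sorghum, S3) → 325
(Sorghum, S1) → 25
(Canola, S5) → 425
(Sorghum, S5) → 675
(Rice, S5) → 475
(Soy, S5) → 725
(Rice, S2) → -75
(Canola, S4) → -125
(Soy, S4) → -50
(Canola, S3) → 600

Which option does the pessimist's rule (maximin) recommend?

Sorghum

Row minima: Soy=-50, Canola=-125, Rice=-150, Sorghum=25
Best worst-case = 25 → Sorghum.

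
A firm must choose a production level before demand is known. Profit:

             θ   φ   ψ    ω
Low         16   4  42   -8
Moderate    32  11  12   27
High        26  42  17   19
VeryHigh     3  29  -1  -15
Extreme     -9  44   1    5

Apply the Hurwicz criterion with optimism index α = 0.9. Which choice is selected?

Low: 0.9·42 + 0.1·(-8) = 37
Moderate: 0.9·32 + 0.1·11 = 29.9
High: 0.9·42 + 0.1·17 = 39.5
VeryHigh: 0.9·29 + 0.1·(-15) = 24.6
Extreme: 0.9·44 + 0.1·(-9) = 38.7
Highest Hurwicz score = 39.5 → High.

High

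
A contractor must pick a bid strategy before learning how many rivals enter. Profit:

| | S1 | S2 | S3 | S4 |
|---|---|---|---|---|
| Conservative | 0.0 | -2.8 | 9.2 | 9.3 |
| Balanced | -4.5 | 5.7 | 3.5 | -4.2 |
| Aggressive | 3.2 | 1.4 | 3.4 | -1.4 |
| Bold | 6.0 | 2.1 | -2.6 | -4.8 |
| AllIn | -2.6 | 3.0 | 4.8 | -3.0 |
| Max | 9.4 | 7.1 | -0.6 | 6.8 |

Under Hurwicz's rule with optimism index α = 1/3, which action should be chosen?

Conservative: 1/3·9.3 + 2/3·(-2.8) = 37/30
Balanced: 1/3·5.7 + 2/3·(-4.5) = -1.1
Aggressive: 1/3·3.4 + 2/3·(-1.4) = 0.2
Bold: 1/3·6.0 + 2/3·(-4.8) = -1.2
AllIn: 1/3·4.8 + 2/3·(-3.0) = -0.4
Max: 1/3·9.4 + 2/3·(-0.6) = 41/15
Highest Hurwicz score = 41/15 → Max.

Max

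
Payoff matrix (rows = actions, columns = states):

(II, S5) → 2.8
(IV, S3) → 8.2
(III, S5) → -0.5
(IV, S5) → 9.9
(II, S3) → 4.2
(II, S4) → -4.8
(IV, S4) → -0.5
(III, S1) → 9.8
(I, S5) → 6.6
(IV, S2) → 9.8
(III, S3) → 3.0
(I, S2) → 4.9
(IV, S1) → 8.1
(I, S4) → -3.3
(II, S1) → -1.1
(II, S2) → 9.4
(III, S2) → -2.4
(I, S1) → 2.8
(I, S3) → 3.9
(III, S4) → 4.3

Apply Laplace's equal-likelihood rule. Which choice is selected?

IV

Row averages: I=2.98, II=2.1, III=2.84, IV=7.1
Highest average = 7.1 → IV.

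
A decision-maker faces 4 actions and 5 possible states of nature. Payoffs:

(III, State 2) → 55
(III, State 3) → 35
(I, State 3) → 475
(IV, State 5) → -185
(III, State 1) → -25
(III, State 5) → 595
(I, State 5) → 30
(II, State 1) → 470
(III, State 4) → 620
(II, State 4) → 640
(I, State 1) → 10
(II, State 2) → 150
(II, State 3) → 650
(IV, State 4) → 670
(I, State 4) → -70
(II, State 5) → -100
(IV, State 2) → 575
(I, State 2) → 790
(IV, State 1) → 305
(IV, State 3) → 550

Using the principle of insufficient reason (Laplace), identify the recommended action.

Row averages: I=247, II=362, III=256, IV=383
Highest average = 383 → IV.

IV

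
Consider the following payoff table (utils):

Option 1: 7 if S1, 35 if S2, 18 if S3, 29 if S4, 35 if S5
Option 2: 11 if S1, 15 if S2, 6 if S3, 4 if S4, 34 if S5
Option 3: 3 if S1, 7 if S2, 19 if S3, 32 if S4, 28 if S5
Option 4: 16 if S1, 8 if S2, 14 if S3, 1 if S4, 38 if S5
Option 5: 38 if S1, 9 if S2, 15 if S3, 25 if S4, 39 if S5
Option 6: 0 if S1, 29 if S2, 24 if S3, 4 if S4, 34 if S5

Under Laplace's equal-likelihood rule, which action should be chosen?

Row averages: Option 1=24.8, Option 2=14, Option 3=17.8, Option 4=15.4, Option 5=25.2, Option 6=18.2
Highest average = 25.2 → Option 5.

Option 5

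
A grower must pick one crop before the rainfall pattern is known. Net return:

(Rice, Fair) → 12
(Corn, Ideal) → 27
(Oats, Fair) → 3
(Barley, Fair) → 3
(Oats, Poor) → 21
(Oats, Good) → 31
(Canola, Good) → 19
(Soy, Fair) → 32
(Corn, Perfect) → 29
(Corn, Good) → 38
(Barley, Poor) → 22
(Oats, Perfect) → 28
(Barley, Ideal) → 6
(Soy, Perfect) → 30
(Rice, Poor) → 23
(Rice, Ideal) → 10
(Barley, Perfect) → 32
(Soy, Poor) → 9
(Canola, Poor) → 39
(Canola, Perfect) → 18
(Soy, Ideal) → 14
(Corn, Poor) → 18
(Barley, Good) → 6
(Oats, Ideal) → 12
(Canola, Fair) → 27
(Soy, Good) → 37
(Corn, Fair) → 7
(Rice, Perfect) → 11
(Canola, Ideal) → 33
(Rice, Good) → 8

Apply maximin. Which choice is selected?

Row minima: Oats=3, Corn=7, Barley=3, Soy=9, Canola=18, Rice=8
Best worst-case = 18 → Canola.

Canola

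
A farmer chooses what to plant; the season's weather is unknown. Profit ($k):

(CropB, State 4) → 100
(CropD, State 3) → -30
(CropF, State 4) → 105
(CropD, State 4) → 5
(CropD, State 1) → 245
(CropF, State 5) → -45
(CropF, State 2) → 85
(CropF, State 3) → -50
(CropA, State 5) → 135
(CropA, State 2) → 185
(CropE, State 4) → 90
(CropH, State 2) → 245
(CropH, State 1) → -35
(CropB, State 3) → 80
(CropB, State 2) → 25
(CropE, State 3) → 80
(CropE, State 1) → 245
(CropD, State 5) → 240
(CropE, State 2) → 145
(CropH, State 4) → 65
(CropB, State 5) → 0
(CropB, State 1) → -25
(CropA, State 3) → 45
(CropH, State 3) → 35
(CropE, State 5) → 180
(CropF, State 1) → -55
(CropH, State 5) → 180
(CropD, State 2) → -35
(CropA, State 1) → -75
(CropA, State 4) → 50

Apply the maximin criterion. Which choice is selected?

CropE

Row minima: CropD=-35, CropF=-55, CropH=-35, CropA=-75, CropE=80, CropB=-25
Best worst-case = 80 → CropE.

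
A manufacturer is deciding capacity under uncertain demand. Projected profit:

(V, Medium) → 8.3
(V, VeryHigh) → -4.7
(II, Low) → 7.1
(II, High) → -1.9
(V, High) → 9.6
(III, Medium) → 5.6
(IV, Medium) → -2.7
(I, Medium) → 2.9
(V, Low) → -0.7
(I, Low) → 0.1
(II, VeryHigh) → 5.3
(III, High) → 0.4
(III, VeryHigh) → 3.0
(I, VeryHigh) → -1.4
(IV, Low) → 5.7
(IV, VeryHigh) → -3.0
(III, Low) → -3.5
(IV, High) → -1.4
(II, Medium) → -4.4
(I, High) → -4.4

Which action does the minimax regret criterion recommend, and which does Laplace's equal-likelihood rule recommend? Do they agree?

minimax regret → V; laplace → V (agree)

Column bests: Low=7.1, Medium=8.3, High=9.6, VeryHigh=5.3.
I regrets: 7.0, 5.4, 14.0, 6.7 → max 14.0
II regrets: 0.0, 12.7, 11.5, 0.0 → max 12.7
III regrets: 10.6, 2.7, 9.2, 2.3 → max 10.6
IV regrets: 1.4, 11.0, 11.0, 8.3 → max 11.0
V regrets: 7.8, 0.0, 0.0, 10.0 → max 10.0
Smallest max regret = 10.0 → V.
Row averages: I=-0.7, II=1.525, III=1.375, IV=-0.35, V=3.125
Highest average = 3.125 → V.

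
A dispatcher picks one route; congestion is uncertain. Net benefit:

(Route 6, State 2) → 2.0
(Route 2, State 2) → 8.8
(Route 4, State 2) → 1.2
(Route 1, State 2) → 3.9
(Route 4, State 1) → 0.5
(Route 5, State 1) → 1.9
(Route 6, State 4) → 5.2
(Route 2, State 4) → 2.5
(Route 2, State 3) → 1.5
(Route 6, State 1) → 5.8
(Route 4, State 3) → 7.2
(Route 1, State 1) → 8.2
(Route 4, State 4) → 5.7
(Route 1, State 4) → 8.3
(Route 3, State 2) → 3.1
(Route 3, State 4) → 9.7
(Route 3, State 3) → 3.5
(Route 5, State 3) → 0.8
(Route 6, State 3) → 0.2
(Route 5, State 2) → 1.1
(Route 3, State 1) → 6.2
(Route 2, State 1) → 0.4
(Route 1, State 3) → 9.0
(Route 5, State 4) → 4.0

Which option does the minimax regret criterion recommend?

Route 1

Column bests: State 1=8.2, State 2=8.8, State 3=9.0, State 4=9.7.
Route 1 regrets: 0.0, 4.9, 0.0, 1.4 → max 4.9
Route 2 regrets: 7.8, 0.0, 7.5, 7.2 → max 7.8
Route 3 regrets: 2.0, 5.7, 5.5, 0.0 → max 5.7
Route 4 regrets: 7.7, 7.6, 1.8, 4.0 → max 7.7
Route 5 regrets: 6.3, 7.7, 8.2, 5.7 → max 8.2
Route 6 regrets: 2.4, 6.8, 8.8, 4.5 → max 8.8
Smallest max regret = 4.9 → Route 1.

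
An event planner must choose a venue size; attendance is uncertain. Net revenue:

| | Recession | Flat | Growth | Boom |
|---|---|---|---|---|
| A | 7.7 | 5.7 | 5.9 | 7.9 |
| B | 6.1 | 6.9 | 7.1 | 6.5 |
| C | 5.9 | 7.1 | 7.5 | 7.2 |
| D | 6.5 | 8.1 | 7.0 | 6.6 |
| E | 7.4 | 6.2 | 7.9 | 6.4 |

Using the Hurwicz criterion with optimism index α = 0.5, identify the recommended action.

A: 0.5·7.9 + 0.5·5.7 = 6.8
B: 0.5·7.1 + 0.5·6.1 = 6.6
C: 0.5·7.5 + 0.5·5.9 = 6.7
D: 0.5·8.1 + 0.5·6.5 = 7.3
E: 0.5·7.9 + 0.5·6.2 = 7.05
Highest Hurwicz score = 7.3 → D.

D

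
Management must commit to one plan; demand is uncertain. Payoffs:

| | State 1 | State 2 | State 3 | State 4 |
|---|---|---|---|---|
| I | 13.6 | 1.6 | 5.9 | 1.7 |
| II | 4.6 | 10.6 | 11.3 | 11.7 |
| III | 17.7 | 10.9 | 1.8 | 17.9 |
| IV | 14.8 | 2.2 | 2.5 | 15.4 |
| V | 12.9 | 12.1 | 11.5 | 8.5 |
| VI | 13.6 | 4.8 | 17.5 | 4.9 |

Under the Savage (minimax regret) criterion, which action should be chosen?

Column bests: State 1=17.7, State 2=12.1, State 3=17.5, State 4=17.9.
I regrets: 4.1, 10.5, 11.6, 16.2 → max 16.2
II regrets: 13.1, 1.5, 6.2, 6.2 → max 13.1
III regrets: 0.0, 1.2, 15.7, 0.0 → max 15.7
IV regrets: 2.9, 9.9, 15.0, 2.5 → max 15.0
V regrets: 4.8, 0.0, 6.0, 9.4 → max 9.4
VI regrets: 4.1, 7.3, 0.0, 13.0 → max 13.0
Smallest max regret = 9.4 → V.

V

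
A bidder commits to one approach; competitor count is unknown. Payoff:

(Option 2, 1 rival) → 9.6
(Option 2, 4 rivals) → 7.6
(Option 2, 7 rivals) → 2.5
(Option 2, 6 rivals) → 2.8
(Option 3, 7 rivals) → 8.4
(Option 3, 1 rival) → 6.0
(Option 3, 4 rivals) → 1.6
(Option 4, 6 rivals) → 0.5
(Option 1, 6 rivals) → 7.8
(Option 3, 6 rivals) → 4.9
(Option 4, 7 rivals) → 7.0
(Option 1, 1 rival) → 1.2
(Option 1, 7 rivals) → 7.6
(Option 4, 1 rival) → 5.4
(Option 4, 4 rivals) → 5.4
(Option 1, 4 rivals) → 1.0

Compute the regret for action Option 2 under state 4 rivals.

0.0

Best payoff under 4 rivals is 7.6.
Regret = 7.6 − 7.6 = 0.0.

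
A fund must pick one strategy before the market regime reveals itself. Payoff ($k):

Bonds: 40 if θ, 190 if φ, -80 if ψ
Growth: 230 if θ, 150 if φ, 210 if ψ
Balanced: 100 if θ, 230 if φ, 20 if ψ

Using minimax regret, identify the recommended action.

Column bests: θ=230, φ=230, ψ=210.
Bonds regrets: 190, 40, 290 → max 290
Growth regrets: 0, 80, 0 → max 80
Balanced regrets: 130, 0, 190 → max 190
Smallest max regret = 80 → Growth.

Growth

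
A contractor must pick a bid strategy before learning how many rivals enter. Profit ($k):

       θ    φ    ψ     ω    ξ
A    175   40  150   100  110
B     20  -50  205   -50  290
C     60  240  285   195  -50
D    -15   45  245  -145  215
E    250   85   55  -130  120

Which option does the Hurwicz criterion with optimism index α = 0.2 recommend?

A

A: 0.2·175 + 0.8·40 = 67
B: 0.2·290 + 0.8·(-50) = 18
C: 0.2·285 + 0.8·(-50) = 17
D: 0.2·245 + 0.8·(-145) = -67
E: 0.2·250 + 0.8·(-130) = -54
Highest Hurwicz score = 67 → A.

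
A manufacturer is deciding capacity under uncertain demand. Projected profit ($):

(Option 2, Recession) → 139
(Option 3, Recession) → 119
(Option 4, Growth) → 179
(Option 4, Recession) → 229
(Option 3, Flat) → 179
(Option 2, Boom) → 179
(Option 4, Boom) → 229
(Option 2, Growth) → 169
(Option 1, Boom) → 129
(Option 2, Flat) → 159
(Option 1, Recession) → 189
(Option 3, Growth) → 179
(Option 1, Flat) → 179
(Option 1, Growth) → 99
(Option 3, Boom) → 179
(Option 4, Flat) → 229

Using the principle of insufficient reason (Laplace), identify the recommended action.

Option 4

Row averages: Option 1=149, Option 2=161.5, Option 3=164, Option 4=216.5
Highest average = 216.5 → Option 4.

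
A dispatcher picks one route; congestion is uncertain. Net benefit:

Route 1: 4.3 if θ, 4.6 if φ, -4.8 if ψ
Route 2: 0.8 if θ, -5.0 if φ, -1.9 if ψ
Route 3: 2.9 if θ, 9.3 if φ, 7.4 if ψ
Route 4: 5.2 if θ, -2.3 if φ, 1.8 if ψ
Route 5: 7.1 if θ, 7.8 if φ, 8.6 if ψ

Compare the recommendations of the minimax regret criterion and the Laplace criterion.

minimax regret → Route 5; laplace → Route 5 (agree)

Column bests: θ=7.1, φ=9.3, ψ=8.6.
Route 1 regrets: 2.8, 4.7, 13.4 → max 13.4
Route 2 regrets: 6.3, 14.3, 10.5 → max 14.3
Route 3 regrets: 4.2, 0.0, 1.2 → max 4.2
Route 4 regrets: 1.9, 11.6, 6.8 → max 11.6
Route 5 regrets: 0.0, 1.5, 0.0 → max 1.5
Smallest max regret = 1.5 → Route 5.
Row averages: Route 1=41/30, Route 2=-61/30, Route 3=98/15, Route 4=47/30, Route 5=47/6
Highest average = 47/6 → Route 5.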